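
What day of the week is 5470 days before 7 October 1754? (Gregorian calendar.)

Friday

Oct 7, 1754 is a Monday.
5470 mod 7 = 3, so 5470 days before a Monday is Monday − 3 = Friday.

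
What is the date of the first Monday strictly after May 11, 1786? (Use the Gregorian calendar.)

May 11, 1786 is a Thursday.
From Thursday to the next Monday is 4 days.
May 11, 1786 + 4 = May 15, 1786.

May 15, 1786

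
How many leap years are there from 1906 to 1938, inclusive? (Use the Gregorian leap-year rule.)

Multiples of 4 in [1906,1938]: 8.
Of those, multiples of 100: 0 (not leap unless ÷400).
Multiples of 400: 0.
Leap years = 8 − 0 + 0 = 8.

8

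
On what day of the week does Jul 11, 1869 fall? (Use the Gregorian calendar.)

Sunday

Doomsday rule: the anchor day for the 1800s is Friday. For year 69: 69÷12 = 5 r 9, and 9÷4 = 2, so 5+9+2 = 16.
Friday + 16 ≡ Sunday — that's 1869's doomsday.
In July the doomsday date is Jul 11.
Jul 11 is the doomsday itself: Sunday.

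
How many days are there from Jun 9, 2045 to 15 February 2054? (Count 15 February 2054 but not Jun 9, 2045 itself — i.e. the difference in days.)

Jun 9, 2045 → Jun 9, 2046: 365 days.
Jun 9, 2046 → Jun 9, 2047: 365 days.
Jun 9, 2047 → Jun 9, 2048: 366 days (Feb 29, 2048 is in that span).
Jun 9, 2048 → Jun 9, 2049: 365 days.
Jun 9, 2049 → Jun 9, 2050: 365 days.
Jun 9, 2050 → Jun 9, 2051: 365 days.
Jun 9, 2051 → Jun 9, 2052: 366 days (Feb 29, 2052 is in that span).
Jun 9, 2052 → Jun 9, 2053: 365 days.
Jun 9, 2053 → Jul 9, 2053: 30 days (June has 30).
Jul 9, 2053 → Aug 9, 2053: 31 days (July has 31).
Aug 9, 2053 → Sep 9, 2053: 31 days (August has 31).
Sep 9, 2053 → Oct 9, 2053: 30 days (September has 30).
Oct 9, 2053 → Nov 9, 2053: 31 days (October has 31).
Nov 9, 2053 → Dec 9, 2053: 30 days (November has 30).
Dec 9, 2053 → Jan 9, 2054: 31 days (December has 31).
Jan 9, 2054 → Feb 9, 2054: 31 days (January has 31).
Feb 9, 2054 → Feb 15, 2054: 6 days.
Total: 3173 days.

3173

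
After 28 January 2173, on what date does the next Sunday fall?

Jan 28, 2173 is a Thursday.
From Thursday to the next Sunday is 3 days.
Jan 28, 2173 + 3 = Jan 31, 2173.

January 31, 2173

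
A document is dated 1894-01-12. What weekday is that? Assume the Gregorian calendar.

Friday

January 1, 1894 is a Monday.
Jan 1, 1894 → Jan 12, 1894: 11 days.
Total: 11 days.
11 mod 7 = 4, so Monday + 4 = Friday.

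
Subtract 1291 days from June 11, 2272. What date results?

November 28, 2268

−366 (one year; includes Feb 29, 2272) → Jun 11, 2271 (925 left).
−365 (one year) → Jun 11, 2270 (560 left).
−365 (one year) → Jun 11, 2269 (195 left).
−11 → May 31, 2269 (end of May, 31 days; 184 left).
−31 → Apr 30, 2269 (end of Apr, 30 days; 153 left).
−30 → Mar 31, 2269 (end of Mar, 31 days; 123 left).
−31 → Feb 28, 2269 (end of Feb, 28 days; 92 left).
−28 → Jan 31, 2269 (end of Jan, 31 days; 64 left).
−31 → Dec 31, 2268 (end of Dec, 31 days; 33 left).
−31 → Nov 30, 2268 (end of Nov, 30 days; 2 left).
−2 → Nov 28, 2268.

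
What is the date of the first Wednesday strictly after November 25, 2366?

November 30, 2366

Nov 25, 2366 is a Friday.
From Friday to the next Wednesday is 5 days.
Nov 25, 2366 + 5 = Nov 30, 2366.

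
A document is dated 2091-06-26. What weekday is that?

January 1, 2091 is a Monday.
Jan 1, 2091 → Feb 1, 2091: 31 days (January has 31).
Feb 1, 2091 → Mar 1, 2091: 28 days (February has 28).
Mar 1, 2091 → Apr 1, 2091: 31 days (March has 31).
Apr 1, 2091 → May 1, 2091: 30 days (April has 30).
May 1, 2091 → Jun 1, 2091: 31 days (May has 31).
Jun 1, 2091 → Jun 26, 2091: 25 days.
Total: 176 days.
176 mod 7 = 1, so Monday + 1 = Tuesday.

Tuesday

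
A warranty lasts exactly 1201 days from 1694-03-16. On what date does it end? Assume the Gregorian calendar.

+365 (one year) → Mar 16, 1695 (836 left).
+366 (one year; includes Feb 29, 1696) → Mar 16, 1696 (470 left).
+365 (one year) → Mar 16, 1697 (105 left).
Mar has 31 days: +16 → Apr 1, 1697 (89 left).
Apr has 30 days: +30 → May 1, 1697 (59 left).
May has 31 days: +31 → Jun 1, 1697 (28 left).
+28 → Jun 29, 1697.

June 29, 1697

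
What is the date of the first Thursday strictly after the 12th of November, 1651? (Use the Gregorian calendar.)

November 16, 1651

Nov 12, 1651 is a Sunday.
From Sunday to the next Thursday is 4 days.
Nov 12, 1651 + 4 = Nov 16, 1651.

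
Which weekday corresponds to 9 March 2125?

Friday

Doomsday rule: the anchor day for the 2100s is Sunday. For year 25: 25÷12 = 2 r 1, and 1÷4 = 0, so 2+1+0 = 3.
Sunday + 3 ≡ Wednesday — that's 2125's doomsday.
In March the doomsday date is Mar 14.
Mar 9 is 5 days before Mar 14; 5 mod 7 = 5, so Wednesday − 5 = Friday.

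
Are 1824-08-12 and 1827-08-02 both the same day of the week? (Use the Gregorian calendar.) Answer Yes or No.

From Aug 12, 1824 to Aug 2, 1827 is 1085 days.
1085 mod 7 = 0, so they are the same weekday.
(Aug 12, 1824 is a Thursday; Aug 2, 1827 is a Thursday.)

Yes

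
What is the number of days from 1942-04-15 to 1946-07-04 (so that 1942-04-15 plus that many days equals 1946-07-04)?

1541

Apr 15, 1942 → Apr 15, 1943: 365 days.
Apr 15, 1943 → Apr 15, 1944: 366 days (Feb 29, 1944 is in that span).
Apr 15, 1944 → Apr 15, 1945: 365 days.
Apr 15, 1945 → Apr 15, 1946: 365 days.
Apr 15, 1946 → May 15, 1946: 30 days (April has 30).
May 15, 1946 → Jun 15, 1946: 31 days (May has 31).
Jun 15, 1946 → Jul 4, 1946: 19 days.
Total: 1541 days.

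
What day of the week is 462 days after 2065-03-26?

Thursday

Mar 26, 2065 is a Thursday.
462 mod 7 = 0, so 462 days after a Thursday is Thursday + 0 = Thursday.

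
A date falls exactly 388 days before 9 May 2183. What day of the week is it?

Tuesday

First find the weekday of May 9, 2183. Doomsday rule: the anchor day for the 2100s is Sunday. For year 83: 83÷12 = 6 r 11, and 11÷4 = 2, so 6+11+2 = 19.
Sunday + 19 ≡ Friday — that's 2183's doomsday.
In May the doomsday date is May 9.
May 9 is the doomsday itself: Friday.
388 mod 7 = 3, so 388 days before a Friday is Friday − 3 = Tuesday.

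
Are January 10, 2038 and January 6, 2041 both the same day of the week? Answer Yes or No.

From Jan 10, 2038 to Jan 6, 2041 is 1092 days.
1092 mod 7 = 0, so they are the same weekday.
(Jan 10, 2038 is a Sunday; Jan 6, 2041 is a Sunday.)

Yes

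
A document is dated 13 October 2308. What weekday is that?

Doomsday rule: the anchor day for the 2300s is Wednesday. For year 08: 8÷12 = 0 r 8, and 8÷4 = 2, so 0+8+2 = 10.
Wednesday + 10 ≡ Saturday — that's 2308's doomsday.
In October the doomsday date is Oct 10.
Oct 13 is 3 days after Oct 10; 3 mod 7 = 3, so Saturday + 3 = Tuesday.

Tuesday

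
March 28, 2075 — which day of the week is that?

Thursday

January 1, 2075 is a Tuesday.
Jan 1, 2075 → Feb 1, 2075: 31 days (January has 31).
Feb 1, 2075 → Mar 1, 2075: 28 days (February has 28).
Mar 1, 2075 → Mar 28, 2075: 27 days.
Total: 86 days.
86 mod 7 = 2, so Tuesday + 2 = Thursday.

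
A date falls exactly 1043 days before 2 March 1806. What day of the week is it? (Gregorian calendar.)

First find the weekday of Mar 2, 1806. Doomsday rule: the anchor day for the 1800s is Friday. For year 06: 6÷12 = 0 r 6, and 6÷4 = 1, so 0+6+1 = 7.
Friday + 7 ≡ Friday — that's 1806's doomsday.
In March the doomsday date is Mar 14.
Mar 2 is 12 days before Mar 14; 12 mod 7 = 5, so Friday − 5 = Sunday.
1043 mod 7 = 0, so 1043 days before a Sunday is Sunday − 0 = Sunday.

Sunday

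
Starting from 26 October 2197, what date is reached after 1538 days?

January 12, 2202

+365 (one year) → Oct 26, 2198 (1173 left).
+365 (one year) → Oct 26, 2199 (808 left).
+365 (one year) → Oct 26, 2200 (443 left).
+365 (one year) → Oct 26, 2201 (78 left).
Oct has 31 days: +6 → Nov 1, 2201 (72 left).
Nov has 30 days: +30 → Dec 1, 2201 (42 left).
Dec has 31 days: +31 → Jan 1, 2202 (11 left).
+11 → Jan 12, 2202.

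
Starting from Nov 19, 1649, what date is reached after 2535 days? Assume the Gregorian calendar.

+365 (one year) → Nov 19, 1650 (2170 left).
+365 (one year) → Nov 19, 1651 (1805 left).
+366 (one year; includes Feb 29, 1652) → Nov 19, 1652 (1439 left).
+365 (one year) → Nov 19, 1653 (1074 left).
+365 (one year) → Nov 19, 1654 (709 left).
+365 (one year) → Nov 19, 1655 (344 left).
Nov has 30 days: +12 → Dec 1, 1655 (332 left).
Dec has 31 days: +31 → Jan 1, 1656 (301 left).
Jan has 31 days: +31 → Feb 1, 1656 (270 left).
Feb has 29 days: +29 → Mar 1, 1656 (241 left).
Mar has 31 days: +31 → Apr 1, 1656 (210 left).
Apr has 30 days: +30 → May 1, 1656 (180 left).
May has 31 days: +31 → Jun 1, 1656 (149 left).
Jun has 30 days: +30 → Jul 1, 1656 (119 left).
Jul has 31 days: +31 → Aug 1, 1656 (88 left).
Aug has 31 days: +31 → Sep 1, 1656 (57 left).
Sep has 30 days: +30 → Oct 1, 1656 (27 left).
+27 → Oct 28, 1656.

October 28, 1656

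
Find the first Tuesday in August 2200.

August 5, 2200

August 1, 2200 is a Friday.
The first Tuesday is therefore August 5 (4 days later).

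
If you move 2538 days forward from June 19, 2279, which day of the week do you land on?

Jun 19, 2279 is a Thursday.
2538 mod 7 = 4, so 2538 days after a Thursday is Thursday + 4 = Monday.

Monday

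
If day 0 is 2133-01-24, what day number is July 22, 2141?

3101

Jan 24, 2133 → Jan 24, 2134: 365 days.
Jan 24, 2134 → Jan 24, 2135: 365 days.
Jan 24, 2135 → Jan 24, 2136: 365 days.
Jan 24, 2136 → Jan 24, 2137: 366 days (Feb 29, 2136 is in that span).
Jan 24, 2137 → Jan 24, 2138: 365 days.
Jan 24, 2138 → Jan 24, 2139: 365 days.
Jan 24, 2139 → Jan 24, 2140: 365 days.
Jan 24, 2140 → Jan 24, 2141: 366 days (Feb 29, 2140 is in that span).
Jan 24, 2141 → Feb 24, 2141: 31 days (January has 31).
Feb 24, 2141 → Mar 24, 2141: 28 days (February has 28).
Mar 24, 2141 → Apr 24, 2141: 31 days (March has 31).
Apr 24, 2141 → May 24, 2141: 30 days (April has 30).
May 24, 2141 → Jun 24, 2141: 31 days (May has 31).
Jun 24, 2141 → Jul 22, 2141: 28 days.
Total: 3101 days.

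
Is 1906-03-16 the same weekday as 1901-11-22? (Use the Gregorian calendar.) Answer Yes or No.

Yes

From Nov 22, 1901 to Mar 16, 1906 is 1575 days.
1575 mod 7 = 0, so they are the same weekday.
(Nov 22, 1901 is a Friday; Mar 16, 1906 is a Friday.)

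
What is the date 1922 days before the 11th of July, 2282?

April 6, 2277

−365 (one year) → Jul 11, 2281 (1557 left).
−365 (one year) → Jul 11, 2280 (1192 left).
−366 (one year; includes Feb 29, 2280) → Jul 11, 2279 (826 left).
−365 (one year) → Jul 11, 2278 (461 left).
−365 (one year) → Jul 11, 2277 (96 left).
−11 → Jun 30, 2277 (end of Jun, 30 days; 85 left).
−30 → May 31, 2277 (end of May, 31 days; 55 left).
−31 → Apr 30, 2277 (end of Apr, 30 days; 24 left).
−24 → Apr 6, 2277.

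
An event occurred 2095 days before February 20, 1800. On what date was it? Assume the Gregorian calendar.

−365 (one year) → Feb 20, 1799 (1730 left).
−365 (one year) → Feb 20, 1798 (1365 left).
−365 (one year) → Feb 20, 1797 (1000 left).
−366 (one year; includes Feb 29, 1796) → Feb 20, 1796 (634 left).
−365 (one year) → Feb 20, 1795 (269 left).
−20 → Jan 31, 1795 (end of Jan, 31 days; 249 left).
−31 → Dec 31, 1794 (end of Dec, 31 days; 218 left).
−31 → Nov 30, 1794 (end of Nov, 30 days; 187 left).
−30 → Oct 31, 1794 (end of Oct, 31 days; 157 left).
−31 → Sep 30, 1794 (end of Sep, 30 days; 126 left).
−30 → Aug 31, 1794 (end of Aug, 31 days; 96 left).
−31 → Jul 31, 1794 (end of Jul, 31 days; 65 left).
−31 → Jun 30, 1794 (end of Jun, 30 days; 34 left).
−30 → May 31, 1794 (end of May, 31 days; 4 left).
−4 → May 27, 1794.

May 27, 1794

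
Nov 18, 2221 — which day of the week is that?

Doomsday rule: the anchor day for the 2200s is Friday. For year 21: 21÷12 = 1 r 9, and 9÷4 = 2, so 1+9+2 = 12.
Friday + 12 ≡ Wednesday — that's 2221's doomsday.
In November the doomsday date is Nov 7.
Nov 18 is 11 days after Nov 7; 11 mod 7 = 4, so Wednesday + 4 = Sunday.

Sunday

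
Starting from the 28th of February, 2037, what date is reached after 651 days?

December 11, 2038

+365 (one year) → Feb 28, 2038 (286 left).
Feb has 28 days: +1 → Mar 1, 2038 (285 left).
Mar has 31 days: +31 → Apr 1, 2038 (254 left).
Apr has 30 days: +30 → May 1, 2038 (224 left).
May has 31 days: +31 → Jun 1, 2038 (193 left).
Jun has 30 days: +30 → Jul 1, 2038 (163 left).
Jul has 31 days: +31 → Aug 1, 2038 (132 left).
Aug has 31 days: +31 → Sep 1, 2038 (101 left).
Sep has 30 days: +30 → Oct 1, 2038 (71 left).
Oct has 31 days: +31 → Nov 1, 2038 (40 left).
Nov has 30 days: +30 → Dec 1, 2038 (10 left).
+10 → Dec 11, 2038.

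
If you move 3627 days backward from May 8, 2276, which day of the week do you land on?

Sunday

May 8, 2276 is a Monday.
3627 mod 7 = 1, so 3627 days before a Monday is Monday − 1 = Sunday.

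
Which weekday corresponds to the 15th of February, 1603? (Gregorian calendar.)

Saturday

Doomsday rule: the anchor day for the 1600s is Tuesday. For year 03: 3÷12 = 0 r 3, and 3÷4 = 0, so 0+3+0 = 3.
Tuesday + 3 ≡ Friday — that's 1603's doomsday.
In February the doomsday date is Feb 28 (1603 is not a leap year).
Feb 15 is 13 days before Feb 28; 13 mod 7 = 6, so Friday − 6 = Saturday.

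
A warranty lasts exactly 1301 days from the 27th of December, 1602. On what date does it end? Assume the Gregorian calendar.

July 20, 1606

+365 (one year) → Dec 27, 1603 (936 left).
+366 (one year; includes Feb 29, 1604) → Dec 27, 1604 (570 left).
+365 (one year) → Dec 27, 1605 (205 left).
Dec has 31 days: +5 → Jan 1, 1606 (200 left).
Jan has 31 days: +31 → Feb 1, 1606 (169 left).
Feb has 28 days: +28 → Mar 1, 1606 (141 left).
Mar has 31 days: +31 → Apr 1, 1606 (110 left).
Apr has 30 days: +30 → May 1, 1606 (80 left).
May has 31 days: +31 → Jun 1, 1606 (49 left).
Jun has 30 days: +30 → Jul 1, 1606 (19 left).
+19 → Jul 20, 1606.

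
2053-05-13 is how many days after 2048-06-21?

Jun 21, 2048 → Jun 21, 2049: 365 days.
Jun 21, 2049 → Jun 21, 2050: 365 days.
Jun 21, 2050 → Jun 21, 2051: 365 days.
Jun 21, 2051 → Jun 21, 2052: 366 days (Feb 29, 2052 is in that span).
Jun 21, 2052 → Jul 21, 2052: 30 days (June has 30).
Jul 21, 2052 → Aug 21, 2052: 31 days (July has 31).
Aug 21, 2052 → Sep 21, 2052: 31 days (August has 31).
Sep 21, 2052 → Oct 21, 2052: 30 days (September has 30).
Oct 21, 2052 → Nov 21, 2052: 31 days (October has 31).
Nov 21, 2052 → Dec 21, 2052: 30 days (November has 30).
Dec 21, 2052 → Jan 21, 2053: 31 days (December has 31).
Jan 21, 2053 → Feb 21, 2053: 31 days (January has 31).
Feb 21, 2053 → Mar 21, 2053: 28 days (February has 28).
Mar 21, 2053 → Apr 21, 2053: 31 days (March has 31).
Apr 21, 2053 → May 13, 2053: 22 days.
Total: 1787 days.

1787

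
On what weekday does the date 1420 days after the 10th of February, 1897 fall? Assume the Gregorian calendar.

First find the weekday of Feb 10, 1897. Doomsday rule: the anchor day for the 1800s is Friday. For year 97: 97÷12 = 8 r 1, and 1÷4 = 0, so 8+1+0 = 9.
Friday + 9 ≡ Sunday — that's 1897's doomsday.
In February the doomsday date is Feb 28 (1897 is not a leap year).
Feb 10 is 18 days before Feb 28; 18 mod 7 = 4, so Sunday − 4 = Wednesday.
1420 mod 7 = 6, so 1420 days after a Wednesday is Wednesday + 6 = Tuesday.

Tuesday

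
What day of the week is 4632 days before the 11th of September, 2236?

Tuesday

Sep 11, 2236 is a Sunday.
4632 mod 7 = 5, so 4632 days before a Sunday is Sunday − 5 = Tuesday.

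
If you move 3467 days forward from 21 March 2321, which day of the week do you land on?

Wednesday

Mar 21, 2321 is a Monday.
3467 mod 7 = 2, so 3467 days after a Monday is Monday + 2 = Wednesday.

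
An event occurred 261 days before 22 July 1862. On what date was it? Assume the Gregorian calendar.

November 3, 1861

−22 → Jun 30, 1862 (end of Jun, 30 days; 239 left).
−30 → May 31, 1862 (end of May, 31 days; 209 left).
−31 → Apr 30, 1862 (end of Apr, 30 days; 178 left).
−30 → Mar 31, 1862 (end of Mar, 31 days; 148 left).
−31 → Feb 28, 1862 (end of Feb, 28 days; 117 left).
−28 → Jan 31, 1862 (end of Jan, 31 days; 89 left).
−31 → Dec 31, 1861 (end of Dec, 31 days; 58 left).
−31 → Nov 30, 1861 (end of Nov, 30 days; 27 left).
−27 → Nov 3, 1861.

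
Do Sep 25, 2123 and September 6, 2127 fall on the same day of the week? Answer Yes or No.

Yes

From Sep 25, 2123 to Sep 6, 2127 is 1442 days.
1442 mod 7 = 0, so they are the same weekday.
(Sep 25, 2123 is a Saturday; Sep 6, 2127 is a Saturday.)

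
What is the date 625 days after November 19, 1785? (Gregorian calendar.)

+365 (one year) → Nov 19, 1786 (260 left).
Nov has 30 days: +12 → Dec 1, 1786 (248 left).
Dec has 31 days: +31 → Jan 1, 1787 (217 left).
Jan has 31 days: +31 → Feb 1, 1787 (186 left).
Feb has 28 days: +28 → Mar 1, 1787 (158 left).
Mar has 31 days: +31 → Apr 1, 1787 (127 left).
Apr has 30 days: +30 → May 1, 1787 (97 left).
May has 31 days: +31 → Jun 1, 1787 (66 left).
Jun has 30 days: +30 → Jul 1, 1787 (36 left).
Jul has 31 days: +31 → Aug 1, 1787 (5 left).
+5 → Aug 6, 1787.

August 6, 1787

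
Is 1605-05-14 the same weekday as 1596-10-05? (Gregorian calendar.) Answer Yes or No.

Yes

From Oct 5, 1596 to May 14, 1605 is 3143 days.
3143 mod 7 = 0, so they are the same weekday.
(Oct 5, 1596 is a Saturday; May 14, 1605 is a Saturday.)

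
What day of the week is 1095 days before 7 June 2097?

Jun 7, 2097 is a Friday.
1095 mod 7 = 3, so 1095 days before a Friday is Friday − 3 = Tuesday.

Tuesday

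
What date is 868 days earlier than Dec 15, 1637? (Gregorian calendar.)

−365 (one year) → Dec 15, 1636 (503 left).
−366 (one year; includes Feb 29, 1636) → Dec 15, 1635 (137 left).
−15 → Nov 30, 1635 (end of Nov, 30 days; 122 left).
−30 → Oct 31, 1635 (end of Oct, 31 days; 92 left).
−31 → Sep 30, 1635 (end of Sep, 30 days; 61 left).
−30 → Aug 31, 1635 (end of Aug, 31 days; 31 left).
−31 → Jul 31, 1635 (end of Jul, 31 days; 0 left).

July 31, 1635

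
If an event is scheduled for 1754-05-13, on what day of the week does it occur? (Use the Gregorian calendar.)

Monday

Doomsday rule: the anchor day for the 1700s is Sunday. For year 54: 54÷12 = 4 r 6, and 6÷4 = 1, so 4+6+1 = 11.
Sunday + 11 ≡ Thursday — that's 1754's doomsday.
In May the doomsday date is May 9.
May 13 is 4 days after May 9; 4 mod 7 = 4, so Thursday + 4 = Monday.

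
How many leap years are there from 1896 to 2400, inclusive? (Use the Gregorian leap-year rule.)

Multiples of 4 in [1896,2400]: 127.
Of those, multiples of 100: 6 (not leap unless ÷400).
Multiples of 400: 2.
Leap years = 127 − 6 + 2 = 123.

123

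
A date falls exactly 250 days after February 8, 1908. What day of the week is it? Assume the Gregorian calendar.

First find the weekday of Feb 8, 1908. Doomsday rule: the anchor day for the 1900s is Wednesday. For year 08: 8÷12 = 0 r 8, and 8÷4 = 2, so 0+8+2 = 10.
Wednesday + 10 ≡ Saturday — that's 1908's doomsday.
In February the doomsday date is Feb 29 (1908 is a leap year (divisible by 4)).
Feb 8 is 21 days before Feb 29; 21 mod 7 = 0, so Saturday − 0 = Saturday.
250 mod 7 = 5, so 250 days after a Saturday is Saturday + 5 = Thursday.

Thursday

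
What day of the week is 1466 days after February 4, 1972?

Monday

First find the weekday of Feb 4, 1972. Doomsday rule: the anchor day for the 1900s is Wednesday. For year 72: 72÷12 = 6 r 0, and 0÷4 = 0, so 6+0+0 = 6.
Wednesday + 6 ≡ Tuesday — that's 1972's doomsday.
In February the doomsday date is Feb 29 (1972 is a leap year (divisible by 4)).
Feb 4 is 25 days before Feb 29; 25 mod 7 = 4, so Tuesday − 4 = Friday.
1466 mod 7 = 3, so 1466 days after a Friday is Friday + 3 = Monday.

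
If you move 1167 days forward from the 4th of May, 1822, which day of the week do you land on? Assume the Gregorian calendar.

Thursday

May 4, 1822 is a Saturday.
1167 mod 7 = 5, so 1167 days after a Saturday is Saturday + 5 = Thursday.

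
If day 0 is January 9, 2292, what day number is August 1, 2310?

6778

Jan 9, 2292 → Jan 9, 2293: 366 days (Feb 29, 2292 is in that span).
Jan 9, 2293 → Jan 9, 2294: 365 days.
Jan 9, 2294 → Jan 9, 2295: 365 days.
Jan 9, 2295 → Jan 9, 2296: 365 days.
Jan 9, 2296 → Jan 9, 2297: 366 days (Feb 29, 2296 is in that span).
Jan 9, 2297 → Jan 9, 2298: 365 days.
Jan 9, 2298 → Jan 9, 2299: 365 days.
Jan 9, 2299 → Jan 9, 2300: 365 days.
Jan 9, 2300 → Jan 9, 2301: 365 days.
Jan 9, 2301 → Jan 9, 2302: 365 days.
Jan 9, 2302 → Jan 9, 2303: 365 days.
Jan 9, 2303 → Jan 9, 2304: 365 days.
Jan 9, 2304 → Jan 9, 2305: 366 days (Feb 29, 2304 is in that span).
Jan 9, 2305 → Jan 9, 2306: 365 days.
Jan 9, 2306 → Jan 9, 2307: 365 days.
Jan 9, 2307 → Jan 9, 2308: 365 days.
Jan 9, 2308 → Jan 9, 2309: 366 days (Feb 29, 2308 is in that span).
Jan 9, 2309 → Jan 9, 2310: 365 days.
Jan 9, 2310 → Feb 9, 2310: 31 days (January has 31).
Feb 9, 2310 → Mar 9, 2310: 28 days (February has 28).
Mar 9, 2310 → Apr 9, 2310: 31 days (March has 31).
Apr 9, 2310 → May 9, 2310: 30 days (April has 30).
May 9, 2310 → Jun 9, 2310: 31 days (May has 31).
Jun 9, 2310 → Jul 9, 2310: 30 days (June has 30).
Jul 9, 2310 → Aug 1, 2310: 23 days.
Total: 6778 days.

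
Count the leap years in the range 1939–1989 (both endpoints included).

13

Multiples of 4 in [1939,1989]: 13.
Of those, multiples of 100: 0 (not leap unless ÷400).
Multiples of 400: 0.
Leap years = 13 − 0 + 0 = 13.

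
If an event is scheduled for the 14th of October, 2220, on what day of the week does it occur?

January 1, 2220 is a Saturday.
Jan 1, 2220 → Feb 1, 2220: 31 days (January has 31).
Feb 1, 2220 → Mar 1, 2220: 29 days (February has 29).
Mar 1, 2220 → Apr 1, 2220: 31 days (March has 31).
Apr 1, 2220 → May 1, 2220: 30 days (April has 30).
May 1, 2220 → Jun 1, 2220: 31 days (May has 31).
Jun 1, 2220 → Jul 1, 2220: 30 days (June has 30).
Jul 1, 2220 → Aug 1, 2220: 31 days (July has 31).
Aug 1, 2220 → Sep 1, 2220: 31 days (August has 31).
Sep 1, 2220 → Oct 1, 2220: 30 days (September has 30).
Oct 1, 2220 → Oct 14, 2220: 13 days.
Total: 287 days.
287 mod 7 = 0, so Saturday + 0 = Saturday.

Saturday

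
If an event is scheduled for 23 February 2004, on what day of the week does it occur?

Monday

January 1, 2004 is a Thursday.
Jan 1, 2004 → Feb 1, 2004: 31 days (January has 31).
Feb 1, 2004 → Feb 23, 2004: 22 days.
Total: 53 days.
53 mod 7 = 4, so Thursday + 4 = Monday.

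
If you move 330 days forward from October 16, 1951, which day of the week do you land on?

Oct 16, 1951 is a Tuesday.
330 mod 7 = 1, so 330 days after a Tuesday is Tuesday + 1 = Wednesday.

Wednesday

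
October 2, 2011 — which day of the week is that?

Doomsday rule: the anchor day for the 2000s is Tuesday. For year 11: 11÷12 = 0 r 11, and 11÷4 = 2, so 0+11+2 = 13.
Tuesday + 13 ≡ Monday — that's 2011's doomsday.
In October the doomsday date is Oct 10.
Oct 2 is 8 days before Oct 10; 8 mod 7 = 1, so Monday − 1 = Sunday.

Sunday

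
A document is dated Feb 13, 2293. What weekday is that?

Doomsday rule: the anchor day for the 2200s is Friday. For year 93: 93÷12 = 7 r 9, and 9÷4 = 2, so 7+9+2 = 18.
Friday + 18 ≡ Tuesday — that's 2293's doomsday.
In February the doomsday date is Feb 28 (2293 is not a leap year).
Feb 13 is 15 days before Feb 28; 15 mod 7 = 1, so Tuesday − 1 = Monday.

Monday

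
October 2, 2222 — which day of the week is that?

Doomsday rule: the anchor day for the 2200s is Friday. For year 22: 22÷12 = 1 r 10, and 10÷4 = 2, so 1+10+2 = 13.
Friday + 13 ≡ Thursday — that's 2222's doomsday.
In October the doomsday date is Oct 10.
Oct 2 is 8 days before Oct 10; 8 mod 7 = 1, so Thursday − 1 = Wednesday.

Wednesday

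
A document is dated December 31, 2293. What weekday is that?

Sunday

Doomsday rule: the anchor day for the 2200s is Friday. For year 93: 93÷12 = 7 r 9, and 9÷4 = 2, so 7+9+2 = 18.
Friday + 18 ≡ Tuesday — that's 2293's doomsday.
In December the doomsday date is Dec 12.
Dec 31 is 19 days after Dec 12; 19 mod 7 = 5, so Tuesday + 5 = Sunday.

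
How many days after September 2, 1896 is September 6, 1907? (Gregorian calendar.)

Sep 2, 1896 → Sep 2, 1897: 365 days.
Sep 2, 1897 → Sep 2, 1898: 365 days.
Sep 2, 1898 → Sep 2, 1899: 365 days.
Sep 2, 1899 → Sep 2, 1900: 365 days.
Sep 2, 1900 → Sep 2, 1901: 365 days.
Sep 2, 1901 → Sep 2, 1902: 365 days.
Sep 2, 1902 → Sep 2, 1903: 365 days.
Sep 2, 1903 → Sep 2, 1904: 366 days (Feb 29, 1904 is in that span).
Sep 2, 1904 → Sep 2, 1905: 365 days.
Sep 2, 1905 → Sep 2, 1906: 365 days.
Sep 2, 1906 → Oct 2, 1906: 30 days (September has 30).
Oct 2, 1906 → Nov 2, 1906: 31 days (October has 31).
Nov 2, 1906 → Dec 2, 1906: 30 days (November has 30).
Dec 2, 1906 → Jan 2, 1907: 31 days (December has 31).
Jan 2, 1907 → Feb 2, 1907: 31 days (January has 31).
Feb 2, 1907 → Mar 2, 1907: 28 days (February has 28).
Mar 2, 1907 → Apr 2, 1907: 31 days (March has 31).
Apr 2, 1907 → May 2, 1907: 30 days (April has 30).
May 2, 1907 → Jun 2, 1907: 31 days (May has 31).
Jun 2, 1907 → Jul 2, 1907: 30 days (June has 30).
Jul 2, 1907 → Aug 2, 1907: 31 days (July has 31).
Aug 2, 1907 → Sep 2, 1907: 31 days (August has 31).
Sep 2, 1907 → Sep 6, 1907: 4 days.
Total: 4020 days.

4020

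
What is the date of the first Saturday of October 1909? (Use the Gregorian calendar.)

October 1, 1909 is a Friday.
The first Saturday is therefore October 2 (1 days later).

October 2, 1909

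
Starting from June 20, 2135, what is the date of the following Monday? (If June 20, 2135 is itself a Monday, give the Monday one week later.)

Jun 20, 2135 is a Monday.
From Monday to the next Monday is 7 days.
Jun 20, 2135 + 7 = Jun 27, 2135.

June 27, 2135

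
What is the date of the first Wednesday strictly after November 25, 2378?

Nov 25, 2378 is a Saturday.
From Saturday to the next Wednesday is 4 days.
Nov 25, 2378 + 4 = Nov 29, 2378.

November 29, 2378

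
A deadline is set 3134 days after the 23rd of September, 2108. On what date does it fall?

April 23, 2117

+365 (one year) → Sep 23, 2109 (2769 left).
+365 (one year) → Sep 23, 2110 (2404 left).
+365 (one year) → Sep 23, 2111 (2039 left).
+366 (one year; includes Feb 29, 2112) → Sep 23, 2112 (1673 left).
+365 (one year) → Sep 23, 2113 (1308 left).
+365 (one year) → Sep 23, 2114 (943 left).
+365 (one year) → Sep 23, 2115 (578 left).
+366 (one year; includes Feb 29, 2116) → Sep 23, 2116 (212 left).
Sep has 30 days: +8 → Oct 1, 2116 (204 left).
Oct has 31 days: +31 → Nov 1, 2116 (173 left).
Nov has 30 days: +30 → Dec 1, 2116 (143 left).
Dec has 31 days: +31 → Jan 1, 2117 (112 left).
Jan has 31 days: +31 → Feb 1, 2117 (81 left).
Feb has 28 days: +28 → Mar 1, 2117 (53 left).
Mar has 31 days: +31 → Apr 1, 2117 (22 left).
+22 → Apr 23, 2117.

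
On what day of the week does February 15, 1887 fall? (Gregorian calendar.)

Tuesday

January 1, 1887 is a Saturday.
Jan 1, 1887 → Feb 1, 1887: 31 days (January has 31).
Feb 1, 1887 → Feb 15, 1887: 14 days.
Total: 45 days.
45 mod 7 = 3, so Saturday + 3 = Tuesday.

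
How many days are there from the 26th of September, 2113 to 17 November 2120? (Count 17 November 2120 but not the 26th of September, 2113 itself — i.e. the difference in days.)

2609

Sep 26, 2113 → Sep 26, 2114: 365 days.
Sep 26, 2114 → Sep 26, 2115: 365 days.
Sep 26, 2115 → Sep 26, 2116: 366 days (Feb 29, 2116 is in that span).
Sep 26, 2116 → Sep 26, 2117: 365 days.
Sep 26, 2117 → Sep 26, 2118: 365 days.
Sep 26, 2118 → Sep 26, 2119: 365 days.
Sep 26, 2119 → Sep 26, 2120: 366 days (Feb 29, 2120 is in that span).
Sep 26, 2120 → Oct 26, 2120: 30 days (September has 30).
Oct 26, 2120 → Nov 17, 2120: 22 days.
Total: 2609 days.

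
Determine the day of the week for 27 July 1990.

January 1, 1990 is a Monday.
Jan 1, 1990 → Feb 1, 1990: 31 days (January has 31).
Feb 1, 1990 → Mar 1, 1990: 28 days (February has 28).
Mar 1, 1990 → Apr 1, 1990: 31 days (March has 31).
Apr 1, 1990 → May 1, 1990: 30 days (April has 30).
May 1, 1990 → Jun 1, 1990: 31 days (May has 31).
Jun 1, 1990 → Jul 1, 1990: 30 days (June has 30).
Jul 1, 1990 → Jul 27, 1990: 26 days.
Total: 207 days.
207 mod 7 = 4, so Monday + 4 = Friday.

Friday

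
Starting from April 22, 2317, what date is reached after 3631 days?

April 1, 2327

+365 (one year) → Apr 22, 2318 (3266 left).
+365 (one year) → Apr 22, 2319 (2901 left).
+366 (one year; includes Feb 29, 2320) → Apr 22, 2320 (2535 left).
+365 (one year) → Apr 22, 2321 (2170 left).
+365 (one year) → Apr 22, 2322 (1805 left).
+365 (one year) → Apr 22, 2323 (1440 left).
+366 (one year; includes Feb 29, 2324) → Apr 22, 2324 (1074 left).
+365 (one year) → Apr 22, 2325 (709 left).
+365 (one year) → Apr 22, 2326 (344 left).
Apr has 30 days: +9 → May 1, 2326 (335 left).
May has 31 days: +31 → Jun 1, 2326 (304 left).
Jun has 30 days: +30 → Jul 1, 2326 (274 left).
Jul has 31 days: +31 → Aug 1, 2326 (243 left).
Aug has 31 days: +31 → Sep 1, 2326 (212 left).
Sep has 30 days: +30 → Oct 1, 2326 (182 left).
Oct has 31 days: +31 → Nov 1, 2326 (151 left).
Nov has 30 days: +30 → Dec 1, 2326 (121 left).
Dec has 31 days: +31 → Jan 1, 2327 (90 left).
Jan has 31 days: +31 → Feb 1, 2327 (59 left).
Feb has 28 days: +28 → Mar 1, 2327 (31 left).
Mar has 31 days: +31 → Apr 1, 2327 (0 left).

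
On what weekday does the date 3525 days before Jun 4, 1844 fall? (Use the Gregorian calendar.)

First find the weekday of Jun 4, 1844. Doomsday rule: the anchor day for the 1800s is Friday. For year 44: 44÷12 = 3 r 8, and 8÷4 = 2, so 3+8+2 = 13.
Friday + 13 ≡ Thursday — that's 1844's doomsday.
In June the doomsday date is Jun 6.
Jun 4 is 2 days before Jun 6; 2 mod 7 = 2, so Thursday − 2 = Tuesday.
3525 mod 7 = 4, so 3525 days before a Tuesday is Tuesday − 4 = Friday.

Friday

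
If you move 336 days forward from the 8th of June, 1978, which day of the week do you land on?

Thursday

Jun 8, 1978 is a Thursday.
336 mod 7 = 0, so 336 days after a Thursday is Thursday + 0 = Thursday.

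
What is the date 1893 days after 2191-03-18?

+366 (one year; includes Feb 29, 2192) → Mar 18, 2192 (1527 left).
+365 (one year) → Mar 18, 2193 (1162 left).
+365 (one year) → Mar 18, 2194 (797 left).
+365 (one year) → Mar 18, 2195 (432 left).
+366 (one year; includes Feb 29, 2196) → Mar 18, 2196 (66 left).
Mar has 31 days: +14 → Apr 1, 2196 (52 left).
Apr has 30 days: +30 → May 1, 2196 (22 left).
+22 → May 23, 2196.

May 23, 2196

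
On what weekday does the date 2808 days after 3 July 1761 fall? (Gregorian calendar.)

First find the weekday of Jul 3, 1761. Doomsday rule: the anchor day for the 1700s is Sunday. For year 61: 61÷12 = 5 r 1, and 1÷4 = 0, so 5+1+0 = 6.
Sunday + 6 ≡ Saturday — that's 1761's doomsday.
In July the doomsday date is Jul 11.
Jul 3 is 8 days before Jul 11; 8 mod 7 = 1, so Saturday − 1 = Friday.
2808 mod 7 = 1, so 2808 days after a Friday is Friday + 1 = Saturday.

Saturday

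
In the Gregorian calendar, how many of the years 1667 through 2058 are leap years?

Multiples of 4 in [1667,2058]: 98.
Of those, multiples of 100: 4 (not leap unless ÷400).
Multiples of 400: 1.
Leap years = 98 − 4 + 1 = 95.

95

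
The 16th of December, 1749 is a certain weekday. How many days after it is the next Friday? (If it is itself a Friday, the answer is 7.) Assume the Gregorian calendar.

3

Dec 16, 1749 is a Tuesday.
From Tuesday to the next Friday is 3 days.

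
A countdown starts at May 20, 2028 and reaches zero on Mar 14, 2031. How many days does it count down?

1028

May 20, 2028 → May 20, 2029: 365 days.
May 20, 2029 → May 20, 2030: 365 days.
May 20, 2030 → Jun 20, 2030: 31 days (May has 31).
Jun 20, 2030 → Jul 20, 2030: 30 days (June has 30).
Jul 20, 2030 → Aug 20, 2030: 31 days (July has 31).
Aug 20, 2030 → Sep 20, 2030: 31 days (August has 31).
Sep 20, 2030 → Oct 20, 2030: 30 days (September has 30).
Oct 20, 2030 → Nov 20, 2030: 31 days (October has 31).
Nov 20, 2030 → Dec 20, 2030: 30 days (November has 30).
Dec 20, 2030 → Jan 20, 2031: 31 days (December has 31).
Jan 20, 2031 → Feb 20, 2031: 31 days (January has 31).
Feb 20, 2031 → Mar 14, 2031: 22 days.
Total: 1028 days.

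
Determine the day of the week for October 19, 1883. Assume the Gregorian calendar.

Friday

Doomsday rule: the anchor day for the 1800s is Friday. For year 83: 83÷12 = 6 r 11, and 11÷4 = 2, so 6+11+2 = 19.
Friday + 19 ≡ Wednesday — that's 1883's doomsday.
In October the doomsday date is Oct 10.
Oct 19 is 9 days after Oct 10; 9 mod 7 = 2, so Wednesday + 2 = Friday.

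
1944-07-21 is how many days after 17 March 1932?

4509

Mar 17, 1932 → Mar 17, 1933: 365 days.
Mar 17, 1933 → Mar 17, 1934: 365 days.
Mar 17, 1934 → Mar 17, 1935: 365 days.
Mar 17, 1935 → Mar 17, 1936: 366 days (Feb 29, 1936 is in that span).
Mar 17, 1936 → Mar 17, 1937: 365 days.
Mar 17, 1937 → Mar 17, 1938: 365 days.
Mar 17, 1938 → Mar 17, 1939: 365 days.
Mar 17, 1939 → Mar 17, 1940: 366 days (Feb 29, 1940 is in that span).
Mar 17, 1940 → Mar 17, 1941: 365 days.
Mar 17, 1941 → Mar 17, 1942: 365 days.
Mar 17, 1942 → Mar 17, 1943: 365 days.
Mar 17, 1943 → Mar 17, 1944: 366 days (Feb 29, 1944 is in that span).
Mar 17, 1944 → Apr 17, 1944: 31 days (March has 31).
Apr 17, 1944 → May 17, 1944: 30 days (April has 30).
May 17, 1944 → Jun 17, 1944: 31 days (May has 31).
Jun 17, 1944 → Jul 17, 1944: 30 days (June has 30).
Jul 17, 1944 → Jul 21, 1944: 4 days.
Total: 4509 days.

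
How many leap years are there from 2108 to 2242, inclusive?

Multiples of 4 in [2108,2242]: 34.
Of those, multiples of 100: 1 (not leap unless ÷400).
Multiples of 400: 0.
Leap years = 34 − 1 + 0 = 33.

33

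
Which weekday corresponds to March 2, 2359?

Monday

Doomsday rule: the anchor day for the 2300s is Wednesday. For year 59: 59÷12 = 4 r 11, and 11÷4 = 2, so 4+11+2 = 17.
Wednesday + 17 ≡ Saturday — that's 2359's doomsday.
In March the doomsday date is Mar 14.
Mar 2 is 12 days before Mar 14; 12 mod 7 = 5, so Saturday − 5 = Monday.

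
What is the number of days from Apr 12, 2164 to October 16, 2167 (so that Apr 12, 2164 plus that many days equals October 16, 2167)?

Apr 12, 2164 → Apr 12, 2165: 365 days.
Apr 12, 2165 → Apr 12, 2166: 365 days.
Apr 12, 2166 → Apr 12, 2167: 365 days.
Apr 12, 2167 → May 12, 2167: 30 days (April has 30).
May 12, 2167 → Jun 12, 2167: 31 days (May has 31).
Jun 12, 2167 → Jul 12, 2167: 30 days (June has 30).
Jul 12, 2167 → Aug 12, 2167: 31 days (July has 31).
Aug 12, 2167 → Sep 12, 2167: 31 days (August has 31).
Sep 12, 2167 → Oct 12, 2167: 30 days (September has 30).
Oct 12, 2167 → Oct 16, 2167: 4 days.
Total: 1282 days.

1282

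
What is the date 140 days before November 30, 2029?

−30 → Oct 31, 2029 (end of Oct, 31 days; 110 left).
−31 → Sep 30, 2029 (end of Sep, 30 days; 79 left).
−30 → Aug 31, 2029 (end of Aug, 31 days; 49 left).
−31 → Jul 31, 2029 (end of Jul, 31 days; 18 left).
−18 → Jul 13, 2029.

July 13, 2029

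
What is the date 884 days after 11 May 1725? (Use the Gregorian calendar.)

+365 (one year) → May 11, 1726 (519 left).
+365 (one year) → May 11, 1727 (154 left).
May has 31 days: +21 → Jun 1, 1727 (133 left).
Jun has 30 days: +30 → Jul 1, 1727 (103 left).
Jul has 31 days: +31 → Aug 1, 1727 (72 left).
Aug has 31 days: +31 → Sep 1, 1727 (41 left).
Sep has 30 days: +30 → Oct 1, 1727 (11 left).
+11 → Oct 12, 1727.

October 12, 1727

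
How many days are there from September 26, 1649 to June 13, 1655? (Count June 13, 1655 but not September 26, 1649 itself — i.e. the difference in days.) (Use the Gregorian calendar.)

2086

Sep 26, 1649 → Sep 26, 1650: 365 days.
Sep 26, 1650 → Sep 26, 1651: 365 days.
Sep 26, 1651 → Sep 26, 1652: 366 days (Feb 29, 1652 is in that span).
Sep 26, 1652 → Sep 26, 1653: 365 days.
Sep 26, 1653 → Sep 26, 1654: 365 days.
Sep 26, 1654 → Oct 26, 1654: 30 days (September has 30).
Oct 26, 1654 → Nov 26, 1654: 31 days (October has 31).
Nov 26, 1654 → Dec 26, 1654: 30 days (November has 30).
Dec 26, 1654 → Jan 26, 1655: 31 days (December has 31).
Jan 26, 1655 → Feb 26, 1655: 31 days (January has 31).
Feb 26, 1655 → Mar 26, 1655: 28 days (February has 28).
Mar 26, 1655 → Apr 26, 1655: 31 days (March has 31).
Apr 26, 1655 → May 26, 1655: 30 days (April has 30).
May 26, 1655 → Jun 13, 1655: 18 days.
Total: 2086 days.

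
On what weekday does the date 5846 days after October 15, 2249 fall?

Oct 15, 2249 is a Monday.
5846 mod 7 = 1, so 5846 days after a Monday is Monday + 1 = Tuesday.

Tuesday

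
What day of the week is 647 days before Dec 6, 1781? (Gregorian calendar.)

Monday

First find the weekday of Dec 6, 1781. Doomsday rule: the anchor day for the 1700s is Sunday. For year 81: 81÷12 = 6 r 9, and 9÷4 = 2, so 6+9+2 = 17.
Sunday + 17 ≡ Wednesday — that's 1781's doomsday.
In December the doomsday date is Dec 12.
Dec 6 is 6 days before Dec 12; 6 mod 7 = 6, so Wednesday − 6 = Thursday.
647 mod 7 = 3, so 647 days before a Thursday is Thursday − 3 = Monday.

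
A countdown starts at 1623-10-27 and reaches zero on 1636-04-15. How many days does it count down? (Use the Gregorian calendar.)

Oct 27, 1623 → Oct 27, 1624: 366 days (Feb 29, 1624 is in that span).
Oct 27, 1624 → Oct 27, 1625: 365 days.
Oct 27, 1625 → Oct 27, 1626: 365 days.
Oct 27, 1626 → Oct 27, 1627: 365 days.
Oct 27, 1627 → Oct 27, 1628: 366 days (Feb 29, 1628 is in that span).
Oct 27, 1628 → Oct 27, 1629: 365 days.
Oct 27, 1629 → Oct 27, 1630: 365 days.
Oct 27, 1630 → Oct 27, 1631: 365 days.
Oct 27, 1631 → Oct 27, 1632: 366 days (Feb 29, 1632 is in that span).
Oct 27, 1632 → Oct 27, 1633: 365 days.
Oct 27, 1633 → Oct 27, 1634: 365 days.
Oct 27, 1634 → Oct 27, 1635: 365 days.
Oct 27, 1635 → Nov 27, 1635: 31 days (October has 31).
Nov 27, 1635 → Dec 27, 1635: 30 days (November has 30).
Dec 27, 1635 → Jan 27, 1636: 31 days (December has 31).
Jan 27, 1636 → Feb 27, 1636: 31 days (January has 31).
Feb 27, 1636 → Mar 27, 1636: 29 days (February has 29).
Mar 27, 1636 → Apr 15, 1636: 19 days.
Total: 4554 days.

4554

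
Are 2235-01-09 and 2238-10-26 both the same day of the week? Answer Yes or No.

From Jan 9, 2235 to Oct 26, 2238 is 1386 days.
1386 mod 7 = 0, so they are the same weekday.
(Jan 9, 2235 is a Friday; Oct 26, 2238 is a Friday.)

Yes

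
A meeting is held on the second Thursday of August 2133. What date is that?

August 1, 2133 is a Saturday.
The first Thursday is therefore August 6 (5 days later).
The second Thursday is 6 + 1×7 = August 13.

August 13, 2133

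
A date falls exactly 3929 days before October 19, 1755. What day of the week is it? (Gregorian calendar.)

First find the weekday of Oct 19, 1755. Doomsday rule: the anchor day for the 1700s is Sunday. For year 55: 55÷12 = 4 r 7, and 7÷4 = 1, so 4+7+1 = 12.
Sunday + 12 ≡ Friday — that's 1755's doomsday.
In October the doomsday date is Oct 10.
Oct 19 is 9 days after Oct 10; 9 mod 7 = 2, so Friday + 2 = Sunday.
3929 mod 7 = 2, so 3929 days before a Sunday is Sunday − 2 = Friday.

Friday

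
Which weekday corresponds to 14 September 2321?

Doomsday rule: the anchor day for the 2300s is Wednesday. For year 21: 21÷12 = 1 r 9, and 9÷4 = 2, so 1+9+2 = 12.
Wednesday + 12 ≡ Monday — that's 2321's doomsday.
In September the doomsday date is Sep 5.
Sep 14 is 9 days after Sep 5; 9 mod 7 = 2, so Monday + 2 = Wednesday.

Wednesday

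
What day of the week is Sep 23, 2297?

Doomsday rule: the anchor day for the 2200s is Friday. For year 97: 97÷12 = 8 r 1, and 1÷4 = 0, so 8+1+0 = 9.
Friday + 9 ≡ Sunday — that's 2297's doomsday.
In September the doomsday date is Sep 5.
Sep 23 is 18 days after Sep 5; 18 mod 7 = 4, so Sunday + 4 = Thursday.

Thursday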